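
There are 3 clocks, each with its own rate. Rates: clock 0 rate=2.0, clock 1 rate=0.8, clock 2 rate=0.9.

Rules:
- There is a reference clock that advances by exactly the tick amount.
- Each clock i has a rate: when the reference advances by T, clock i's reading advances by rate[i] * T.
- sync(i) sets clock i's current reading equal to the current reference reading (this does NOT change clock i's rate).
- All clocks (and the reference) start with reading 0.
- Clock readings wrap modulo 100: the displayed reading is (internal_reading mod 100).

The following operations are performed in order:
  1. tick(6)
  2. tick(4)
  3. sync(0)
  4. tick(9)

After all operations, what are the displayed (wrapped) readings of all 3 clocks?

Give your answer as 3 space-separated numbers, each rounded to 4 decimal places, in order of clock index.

After op 1 tick(6): ref=6.0000 raw=[12.0000 4.8000 5.4000]
After op 2 tick(4): ref=10.0000 raw=[20.0000 8.0000 9.0000]
After op 3 sync(0): ref=10.0000 raw=[10.0000 8.0000 9.0000]
After op 4 tick(9): ref=19.0000 raw=[28.0000 15.2000 17.1000]
Wrap final raw readings (mod 100): 28.0000 mod 100 = 28.0000; 15.2000 mod 100 = 15.2000; 17.1000 mod 100 = 17.1000

Answer: 28.0000 15.2000 17.1000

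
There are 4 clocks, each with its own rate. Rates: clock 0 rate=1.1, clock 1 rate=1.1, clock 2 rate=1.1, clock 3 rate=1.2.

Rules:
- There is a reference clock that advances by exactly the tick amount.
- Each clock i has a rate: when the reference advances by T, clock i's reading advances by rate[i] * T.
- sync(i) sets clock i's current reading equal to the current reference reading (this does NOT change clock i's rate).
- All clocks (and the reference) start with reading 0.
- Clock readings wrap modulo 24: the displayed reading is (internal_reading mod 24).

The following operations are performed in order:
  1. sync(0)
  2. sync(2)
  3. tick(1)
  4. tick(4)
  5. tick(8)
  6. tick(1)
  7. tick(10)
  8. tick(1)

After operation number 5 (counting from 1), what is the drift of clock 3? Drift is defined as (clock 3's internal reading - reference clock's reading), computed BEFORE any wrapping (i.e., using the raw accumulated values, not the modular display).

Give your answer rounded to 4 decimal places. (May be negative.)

Answer: 2.6000

Derivation:
After op 1 sync(0): ref=0.0000 raw=[0.0000 0.0000 0.0000 0.0000]
After op 2 sync(2): ref=0.0000 raw=[0.0000 0.0000 0.0000 0.0000]
After op 3 tick(1): ref=1.0000 raw=[1.1000 1.1000 1.1000 1.2000]
After op 4 tick(4): ref=5.0000 raw=[5.5000 5.5000 5.5000 6.0000]
After op 5 tick(8): ref=13.0000 raw=[14.3000 14.3000 14.3000 15.6000]
Drift of clock 3 after op 5: 15.6000 - 13.0000 = 2.6000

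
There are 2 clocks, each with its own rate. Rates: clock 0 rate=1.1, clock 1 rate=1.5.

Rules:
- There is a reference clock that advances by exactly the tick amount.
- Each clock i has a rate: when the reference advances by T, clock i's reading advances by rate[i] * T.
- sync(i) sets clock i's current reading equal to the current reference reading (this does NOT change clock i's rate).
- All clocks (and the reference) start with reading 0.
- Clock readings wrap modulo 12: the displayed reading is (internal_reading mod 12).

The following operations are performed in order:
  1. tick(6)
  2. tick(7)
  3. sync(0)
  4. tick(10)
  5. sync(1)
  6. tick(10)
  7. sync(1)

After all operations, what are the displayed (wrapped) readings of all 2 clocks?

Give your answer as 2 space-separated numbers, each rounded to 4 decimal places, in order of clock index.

Answer: 11.0000 9.0000

Derivation:
After op 1 tick(6): ref=6.0000 raw=[6.6000 9.0000]
After op 2 tick(7): ref=13.0000 raw=[14.3000 19.5000]
After op 3 sync(0): ref=13.0000 raw=[13.0000 19.5000]
After op 4 tick(10): ref=23.0000 raw=[24.0000 34.5000]
After op 5 sync(1): ref=23.0000 raw=[24.0000 23.0000]
After op 6 tick(10): ref=33.0000 raw=[35.0000 38.0000]
After op 7 sync(1): ref=33.0000 raw=[35.0000 33.0000]
Wrap final raw readings (mod 12): 35.0000 mod 12 = 11.0000; 33.0000 mod 12 = 9.0000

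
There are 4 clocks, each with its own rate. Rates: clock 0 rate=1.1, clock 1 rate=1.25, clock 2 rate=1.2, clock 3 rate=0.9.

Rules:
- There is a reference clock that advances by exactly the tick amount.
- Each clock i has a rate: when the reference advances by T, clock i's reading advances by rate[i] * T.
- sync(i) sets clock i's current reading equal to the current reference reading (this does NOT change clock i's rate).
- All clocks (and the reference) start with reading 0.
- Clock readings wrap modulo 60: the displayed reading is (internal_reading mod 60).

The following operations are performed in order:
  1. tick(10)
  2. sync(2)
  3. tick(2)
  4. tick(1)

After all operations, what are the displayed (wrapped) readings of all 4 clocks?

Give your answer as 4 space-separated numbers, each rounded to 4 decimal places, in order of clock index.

After op 1 tick(10): ref=10.0000 raw=[11.0000 12.5000 12.0000 9.0000]
After op 2 sync(2): ref=10.0000 raw=[11.0000 12.5000 10.0000 9.0000]
After op 3 tick(2): ref=12.0000 raw=[13.2000 15.0000 12.4000 10.8000]
After op 4 tick(1): ref=13.0000 raw=[14.3000 16.2500 13.6000 11.7000]
Wrap final raw readings (mod 60): 14.3000 mod 60 = 14.3000; 16.2500 mod 60 = 16.2500; 13.6000 mod 60 = 13.6000; 11.7000 mod 60 = 11.7000

Answer: 14.3000 16.2500 13.6000 11.7000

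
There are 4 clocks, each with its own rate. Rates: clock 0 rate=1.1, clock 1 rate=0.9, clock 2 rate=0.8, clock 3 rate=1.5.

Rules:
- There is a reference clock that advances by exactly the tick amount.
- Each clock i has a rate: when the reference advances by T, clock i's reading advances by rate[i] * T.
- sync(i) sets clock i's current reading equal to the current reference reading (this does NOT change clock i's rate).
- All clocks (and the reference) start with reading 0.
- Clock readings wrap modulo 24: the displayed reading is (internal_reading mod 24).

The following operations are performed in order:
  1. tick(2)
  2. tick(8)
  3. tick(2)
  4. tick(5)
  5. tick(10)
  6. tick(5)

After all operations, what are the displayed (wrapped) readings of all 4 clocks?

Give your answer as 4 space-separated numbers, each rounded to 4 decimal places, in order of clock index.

Answer: 11.2000 4.8000 1.6000 0.0000

Derivation:
After op 1 tick(2): ref=2.0000 raw=[2.2000 1.8000 1.6000 3.0000]
After op 2 tick(8): ref=10.0000 raw=[11.0000 9.0000 8.0000 15.0000]
After op 3 tick(2): ref=12.0000 raw=[13.2000 10.8000 9.6000 18.0000]
After op 4 tick(5): ref=17.0000 raw=[18.7000 15.3000 13.6000 25.5000]
After op 5 tick(10): ref=27.0000 raw=[29.7000 24.3000 21.6000 40.5000]
After op 6 tick(5): ref=32.0000 raw=[35.2000 28.8000 25.6000 48.0000]
Wrap final raw readings (mod 24): 35.2000 mod 24 = 11.2000; 28.8000 mod 24 = 4.8000; 25.6000 mod 24 = 1.6000; 48.0000 mod 24 = 0.0000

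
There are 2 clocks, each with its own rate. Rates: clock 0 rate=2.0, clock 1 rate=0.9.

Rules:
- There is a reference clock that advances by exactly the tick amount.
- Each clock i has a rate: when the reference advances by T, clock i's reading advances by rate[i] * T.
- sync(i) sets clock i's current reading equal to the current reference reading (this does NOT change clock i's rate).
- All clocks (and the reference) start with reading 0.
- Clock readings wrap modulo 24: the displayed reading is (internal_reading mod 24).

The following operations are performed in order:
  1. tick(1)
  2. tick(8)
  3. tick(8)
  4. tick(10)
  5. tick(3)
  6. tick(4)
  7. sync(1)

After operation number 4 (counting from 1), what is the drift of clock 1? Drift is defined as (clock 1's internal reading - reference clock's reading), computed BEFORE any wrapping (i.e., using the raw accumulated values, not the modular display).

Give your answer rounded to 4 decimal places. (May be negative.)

After op 1 tick(1): ref=1.0000 raw=[2.0000 0.9000]
After op 2 tick(8): ref=9.0000 raw=[18.0000 8.1000]
After op 3 tick(8): ref=17.0000 raw=[34.0000 15.3000]
After op 4 tick(10): ref=27.0000 raw=[54.0000 24.3000]
Drift of clock 1 after op 4: 24.3000 - 27.0000 = -2.7000

Answer: -2.7000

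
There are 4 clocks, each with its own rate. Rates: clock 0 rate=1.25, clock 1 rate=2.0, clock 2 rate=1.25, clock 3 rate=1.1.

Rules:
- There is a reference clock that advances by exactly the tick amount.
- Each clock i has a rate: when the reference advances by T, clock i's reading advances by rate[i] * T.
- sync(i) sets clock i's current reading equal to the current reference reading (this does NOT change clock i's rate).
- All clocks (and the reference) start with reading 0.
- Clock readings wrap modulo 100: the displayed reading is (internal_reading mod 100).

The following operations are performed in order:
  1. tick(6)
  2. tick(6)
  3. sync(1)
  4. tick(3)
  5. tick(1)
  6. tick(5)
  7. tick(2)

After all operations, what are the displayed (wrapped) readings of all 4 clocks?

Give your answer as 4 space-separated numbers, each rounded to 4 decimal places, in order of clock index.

Answer: 28.7500 34.0000 28.7500 25.3000

Derivation:
After op 1 tick(6): ref=6.0000 raw=[7.5000 12.0000 7.5000 6.6000]
After op 2 tick(6): ref=12.0000 raw=[15.0000 24.0000 15.0000 13.2000]
After op 3 sync(1): ref=12.0000 raw=[15.0000 12.0000 15.0000 13.2000]
After op 4 tick(3): ref=15.0000 raw=[18.7500 18.0000 18.7500 16.5000]
After op 5 tick(1): ref=16.0000 raw=[20.0000 20.0000 20.0000 17.6000]
After op 6 tick(5): ref=21.0000 raw=[26.2500 30.0000 26.2500 23.1000]
After op 7 tick(2): ref=23.0000 raw=[28.7500 34.0000 28.7500 25.3000]
Wrap final raw readings (mod 100): 28.7500 mod 100 = 28.7500; 34.0000 mod 100 = 34.0000; 28.7500 mod 100 = 28.7500; 25.3000 mod 100 = 25.3000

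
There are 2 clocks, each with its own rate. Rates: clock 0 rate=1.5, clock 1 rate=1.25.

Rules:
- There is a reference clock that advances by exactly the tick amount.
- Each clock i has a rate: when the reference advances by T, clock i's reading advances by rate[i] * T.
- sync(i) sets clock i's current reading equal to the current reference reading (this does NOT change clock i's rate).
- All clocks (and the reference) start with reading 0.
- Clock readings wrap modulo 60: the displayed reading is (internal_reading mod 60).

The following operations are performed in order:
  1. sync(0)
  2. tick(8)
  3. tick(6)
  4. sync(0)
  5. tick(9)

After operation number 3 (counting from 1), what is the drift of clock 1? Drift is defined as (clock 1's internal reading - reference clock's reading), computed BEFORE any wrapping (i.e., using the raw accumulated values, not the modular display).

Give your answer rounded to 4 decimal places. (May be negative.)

Answer: 3.5000

Derivation:
After op 1 sync(0): ref=0.0000 raw=[0.0000 0.0000]
After op 2 tick(8): ref=8.0000 raw=[12.0000 10.0000]
After op 3 tick(6): ref=14.0000 raw=[21.0000 17.5000]
Drift of clock 1 after op 3: 17.5000 - 14.0000 = 3.5000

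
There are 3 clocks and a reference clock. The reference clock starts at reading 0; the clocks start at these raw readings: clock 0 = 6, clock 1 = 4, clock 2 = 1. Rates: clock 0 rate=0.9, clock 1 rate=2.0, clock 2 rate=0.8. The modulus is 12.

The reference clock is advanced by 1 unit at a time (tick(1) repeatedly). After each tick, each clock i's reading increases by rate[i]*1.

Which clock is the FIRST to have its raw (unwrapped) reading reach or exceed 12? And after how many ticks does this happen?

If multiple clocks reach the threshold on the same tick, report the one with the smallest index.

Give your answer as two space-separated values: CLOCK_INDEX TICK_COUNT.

Answer: 1 4

Derivation:
clock 0: start=6, rate=0.9, needs 12-6 = 6; ticks = ceil(6/0.9) = ceil(6.6667) = 7; reading at tick 7 = 6 + 0.9*7 = 12.3000
clock 1: start=4, rate=2.0, needs 12-4 = 8; ticks = ceil(8/2.0) = ceil(4.0000) = 4; reading at tick 4 = 4 + 2.0*4 = 12.0000
clock 2: start=1, rate=0.8, needs 12-1 = 11; ticks = ceil(11/0.8) = ceil(13.7500) = 14; reading at tick 14 = 1 + 0.8*14 = 12.2000
Minimum tick count = 4; winners = [1]; smallest index = 1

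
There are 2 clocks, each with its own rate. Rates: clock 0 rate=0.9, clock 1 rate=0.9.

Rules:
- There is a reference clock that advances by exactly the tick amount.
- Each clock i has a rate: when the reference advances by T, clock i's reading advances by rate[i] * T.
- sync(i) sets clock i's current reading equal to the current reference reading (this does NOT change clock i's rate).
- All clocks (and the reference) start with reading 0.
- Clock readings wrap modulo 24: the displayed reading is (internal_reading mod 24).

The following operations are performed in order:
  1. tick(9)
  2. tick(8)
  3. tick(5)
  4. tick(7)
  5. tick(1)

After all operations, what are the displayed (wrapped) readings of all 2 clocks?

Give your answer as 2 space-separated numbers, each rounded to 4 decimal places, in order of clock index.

After op 1 tick(9): ref=9.0000 raw=[8.1000 8.1000]
After op 2 tick(8): ref=17.0000 raw=[15.3000 15.3000]
After op 3 tick(5): ref=22.0000 raw=[19.8000 19.8000]
After op 4 tick(7): ref=29.0000 raw=[26.1000 26.1000]
After op 5 tick(1): ref=30.0000 raw=[27.0000 27.0000]
Wrap final raw readings (mod 24): 27.0000 mod 24 = 3.0000; 27.0000 mod 24 = 3.0000

Answer: 3.0000 3.0000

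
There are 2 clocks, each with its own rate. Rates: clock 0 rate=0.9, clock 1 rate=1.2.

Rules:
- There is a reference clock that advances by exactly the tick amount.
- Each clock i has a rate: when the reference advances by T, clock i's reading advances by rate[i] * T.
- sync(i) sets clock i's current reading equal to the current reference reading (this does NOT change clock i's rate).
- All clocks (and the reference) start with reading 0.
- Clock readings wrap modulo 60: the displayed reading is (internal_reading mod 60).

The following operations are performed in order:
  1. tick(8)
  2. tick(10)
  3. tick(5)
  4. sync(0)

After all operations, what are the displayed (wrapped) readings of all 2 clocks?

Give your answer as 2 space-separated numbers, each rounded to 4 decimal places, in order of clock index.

After op 1 tick(8): ref=8.0000 raw=[7.2000 9.6000]
After op 2 tick(10): ref=18.0000 raw=[16.2000 21.6000]
After op 3 tick(5): ref=23.0000 raw=[20.7000 27.6000]
After op 4 sync(0): ref=23.0000 raw=[23.0000 27.6000]
Wrap final raw readings (mod 60): 23.0000 mod 60 = 23.0000; 27.6000 mod 60 = 27.6000

Answer: 23.0000 27.6000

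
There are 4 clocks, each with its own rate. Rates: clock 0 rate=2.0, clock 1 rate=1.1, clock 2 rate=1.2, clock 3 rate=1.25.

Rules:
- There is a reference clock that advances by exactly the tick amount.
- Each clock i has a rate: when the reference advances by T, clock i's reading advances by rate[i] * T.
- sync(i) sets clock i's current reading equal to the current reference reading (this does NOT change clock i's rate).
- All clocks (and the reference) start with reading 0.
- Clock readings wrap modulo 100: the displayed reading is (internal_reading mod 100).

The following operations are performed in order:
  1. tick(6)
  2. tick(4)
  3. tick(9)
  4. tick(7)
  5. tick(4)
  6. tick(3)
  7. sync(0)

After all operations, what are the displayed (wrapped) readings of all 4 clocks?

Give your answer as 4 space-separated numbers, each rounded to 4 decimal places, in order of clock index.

After op 1 tick(6): ref=6.0000 raw=[12.0000 6.6000 7.2000 7.5000]
After op 2 tick(4): ref=10.0000 raw=[20.0000 11.0000 12.0000 12.5000]
After op 3 tick(9): ref=19.0000 raw=[38.0000 20.9000 22.8000 23.7500]
After op 4 tick(7): ref=26.0000 raw=[52.0000 28.6000 31.2000 32.5000]
After op 5 tick(4): ref=30.0000 raw=[60.0000 33.0000 36.0000 37.5000]
After op 6 tick(3): ref=33.0000 raw=[66.0000 36.3000 39.6000 41.2500]
After op 7 sync(0): ref=33.0000 raw=[33.0000 36.3000 39.6000 41.2500]
Wrap final raw readings (mod 100): 33.0000 mod 100 = 33.0000; 36.3000 mod 100 = 36.3000; 39.6000 mod 100 = 39.6000; 41.2500 mod 100 = 41.2500

Answer: 33.0000 36.3000 39.6000 41.2500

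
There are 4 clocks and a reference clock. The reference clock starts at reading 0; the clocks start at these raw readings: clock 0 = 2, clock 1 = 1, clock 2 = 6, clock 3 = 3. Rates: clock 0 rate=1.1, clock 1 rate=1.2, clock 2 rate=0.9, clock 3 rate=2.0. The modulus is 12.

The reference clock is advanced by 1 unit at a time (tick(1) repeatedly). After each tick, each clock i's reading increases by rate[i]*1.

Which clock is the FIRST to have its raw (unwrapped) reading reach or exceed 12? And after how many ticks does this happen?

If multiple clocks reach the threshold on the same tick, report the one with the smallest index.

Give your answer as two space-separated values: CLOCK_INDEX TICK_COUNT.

Answer: 3 5

Derivation:
clock 0: start=2, rate=1.1, needs 12-2 = 10; ticks = ceil(10/1.1) = ceil(9.0909) = 10; reading at tick 10 = 2 + 1.1*10 = 13.0000
clock 1: start=1, rate=1.2, needs 12-1 = 11; ticks = ceil(11/1.2) = ceil(9.1667) = 10; reading at tick 10 = 1 + 1.2*10 = 13.0000
clock 2: start=6, rate=0.9, needs 12-6 = 6; ticks = ceil(6/0.9) = ceil(6.6667) = 7; reading at tick 7 = 6 + 0.9*7 = 12.3000
clock 3: start=3, rate=2.0, needs 12-3 = 9; ticks = ceil(9/2.0) = ceil(4.5000) = 5; reading at tick 5 = 3 + 2.0*5 = 13.0000
Minimum tick count = 5; winners = [3]; smallest index = 3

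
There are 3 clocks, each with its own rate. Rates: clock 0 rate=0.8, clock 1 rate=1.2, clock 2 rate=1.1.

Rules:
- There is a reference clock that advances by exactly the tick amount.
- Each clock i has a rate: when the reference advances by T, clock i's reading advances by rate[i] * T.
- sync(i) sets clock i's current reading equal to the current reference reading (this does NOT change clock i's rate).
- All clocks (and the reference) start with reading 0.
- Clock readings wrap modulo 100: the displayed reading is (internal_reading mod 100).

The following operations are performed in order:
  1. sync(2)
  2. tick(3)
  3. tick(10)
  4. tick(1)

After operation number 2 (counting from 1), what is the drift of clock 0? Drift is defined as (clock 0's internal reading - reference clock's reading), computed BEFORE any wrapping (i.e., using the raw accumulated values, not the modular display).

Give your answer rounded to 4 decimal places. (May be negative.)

After op 1 sync(2): ref=0.0000 raw=[0.0000 0.0000 0.0000]
After op 2 tick(3): ref=3.0000 raw=[2.4000 3.6000 3.3000]
Drift of clock 0 after op 2: 2.4000 - 3.0000 = -0.6000

Answer: -0.6000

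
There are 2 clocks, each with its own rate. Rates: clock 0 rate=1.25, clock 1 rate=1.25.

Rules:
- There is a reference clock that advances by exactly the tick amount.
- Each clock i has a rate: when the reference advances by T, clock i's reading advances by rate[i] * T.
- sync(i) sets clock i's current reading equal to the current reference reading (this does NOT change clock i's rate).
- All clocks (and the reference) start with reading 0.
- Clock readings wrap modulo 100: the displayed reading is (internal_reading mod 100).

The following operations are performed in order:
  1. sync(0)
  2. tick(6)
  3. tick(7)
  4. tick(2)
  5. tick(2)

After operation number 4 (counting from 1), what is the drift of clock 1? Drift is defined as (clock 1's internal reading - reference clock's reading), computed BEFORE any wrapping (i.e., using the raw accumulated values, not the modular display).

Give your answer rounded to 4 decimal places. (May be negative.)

Answer: 3.7500

Derivation:
After op 1 sync(0): ref=0.0000 raw=[0.0000 0.0000]
After op 2 tick(6): ref=6.0000 raw=[7.5000 7.5000]
After op 3 tick(7): ref=13.0000 raw=[16.2500 16.2500]
After op 4 tick(2): ref=15.0000 raw=[18.7500 18.7500]
Drift of clock 1 after op 4: 18.7500 - 15.0000 = 3.7500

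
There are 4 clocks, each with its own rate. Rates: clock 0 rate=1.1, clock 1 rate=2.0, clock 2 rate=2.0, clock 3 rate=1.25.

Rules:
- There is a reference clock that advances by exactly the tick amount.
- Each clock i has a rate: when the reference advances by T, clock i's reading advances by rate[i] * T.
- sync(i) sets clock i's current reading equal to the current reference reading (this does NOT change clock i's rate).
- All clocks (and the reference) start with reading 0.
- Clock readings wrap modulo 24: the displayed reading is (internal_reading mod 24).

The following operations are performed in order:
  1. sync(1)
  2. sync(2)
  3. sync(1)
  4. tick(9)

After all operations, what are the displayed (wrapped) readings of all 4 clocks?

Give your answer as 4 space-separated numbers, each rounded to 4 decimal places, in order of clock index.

After op 1 sync(1): ref=0.0000 raw=[0.0000 0.0000 0.0000 0.0000]
After op 2 sync(2): ref=0.0000 raw=[0.0000 0.0000 0.0000 0.0000]
After op 3 sync(1): ref=0.0000 raw=[0.0000 0.0000 0.0000 0.0000]
After op 4 tick(9): ref=9.0000 raw=[9.9000 18.0000 18.0000 11.2500]
Wrap final raw readings (mod 24): 9.9000 mod 24 = 9.9000; 18.0000 mod 24 = 18.0000; 18.0000 mod 24 = 18.0000; 11.2500 mod 24 = 11.2500

Answer: 9.9000 18.0000 18.0000 11.2500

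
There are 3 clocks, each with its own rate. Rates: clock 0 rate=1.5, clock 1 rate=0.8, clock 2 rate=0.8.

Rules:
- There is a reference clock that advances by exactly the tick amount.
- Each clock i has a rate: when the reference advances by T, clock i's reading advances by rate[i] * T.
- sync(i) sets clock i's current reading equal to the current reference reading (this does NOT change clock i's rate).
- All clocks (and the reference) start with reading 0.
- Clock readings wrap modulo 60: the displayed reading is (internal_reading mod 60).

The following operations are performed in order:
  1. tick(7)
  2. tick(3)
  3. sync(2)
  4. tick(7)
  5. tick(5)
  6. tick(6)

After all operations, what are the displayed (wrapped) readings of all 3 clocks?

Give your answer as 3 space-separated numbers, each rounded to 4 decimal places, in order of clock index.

After op 1 tick(7): ref=7.0000 raw=[10.5000 5.6000 5.6000]
After op 2 tick(3): ref=10.0000 raw=[15.0000 8.0000 8.0000]
After op 3 sync(2): ref=10.0000 raw=[15.0000 8.0000 10.0000]
After op 4 tick(7): ref=17.0000 raw=[25.5000 13.6000 15.6000]
After op 5 tick(5): ref=22.0000 raw=[33.0000 17.6000 19.6000]
After op 6 tick(6): ref=28.0000 raw=[42.0000 22.4000 24.4000]
Wrap final raw readings (mod 60): 42.0000 mod 60 = 42.0000; 22.4000 mod 60 = 22.4000; 24.4000 mod 60 = 24.4000

Answer: 42.0000 22.4000 24.4000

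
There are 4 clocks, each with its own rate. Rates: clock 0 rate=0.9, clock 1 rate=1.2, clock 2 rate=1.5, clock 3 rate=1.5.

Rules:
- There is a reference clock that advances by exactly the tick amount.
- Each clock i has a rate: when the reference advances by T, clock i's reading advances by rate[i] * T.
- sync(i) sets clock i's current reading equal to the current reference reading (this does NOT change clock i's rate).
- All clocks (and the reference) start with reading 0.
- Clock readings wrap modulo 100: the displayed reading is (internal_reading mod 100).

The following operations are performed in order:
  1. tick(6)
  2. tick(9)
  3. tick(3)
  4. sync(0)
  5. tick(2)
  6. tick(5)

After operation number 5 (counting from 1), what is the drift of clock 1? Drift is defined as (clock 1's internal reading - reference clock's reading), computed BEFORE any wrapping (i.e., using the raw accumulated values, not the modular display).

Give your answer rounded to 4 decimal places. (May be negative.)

After op 1 tick(6): ref=6.0000 raw=[5.4000 7.2000 9.0000 9.0000]
After op 2 tick(9): ref=15.0000 raw=[13.5000 18.0000 22.5000 22.5000]
After op 3 tick(3): ref=18.0000 raw=[16.2000 21.6000 27.0000 27.0000]
After op 4 sync(0): ref=18.0000 raw=[18.0000 21.6000 27.0000 27.0000]
After op 5 tick(2): ref=20.0000 raw=[19.8000 24.0000 30.0000 30.0000]
Drift of clock 1 after op 5: 24.0000 - 20.0000 = 4.0000

Answer: 4.0000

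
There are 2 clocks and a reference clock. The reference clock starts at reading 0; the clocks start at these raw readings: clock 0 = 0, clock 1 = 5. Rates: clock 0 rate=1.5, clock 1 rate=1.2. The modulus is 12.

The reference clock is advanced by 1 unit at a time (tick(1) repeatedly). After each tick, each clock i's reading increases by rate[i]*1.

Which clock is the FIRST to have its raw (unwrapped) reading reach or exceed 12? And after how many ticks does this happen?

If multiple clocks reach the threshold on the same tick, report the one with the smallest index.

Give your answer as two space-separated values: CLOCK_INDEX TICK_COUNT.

Answer: 1 6

Derivation:
clock 0: start=0, rate=1.5, needs 12-0 = 12; ticks = ceil(12/1.5) = ceil(8.0000) = 8; reading at tick 8 = 0 + 1.5*8 = 12.0000
clock 1: start=5, rate=1.2, needs 12-5 = 7; ticks = ceil(7/1.2) = ceil(5.8333) = 6; reading at tick 6 = 5 + 1.2*6 = 12.2000
Minimum tick count = 6; winners = [1]; smallest index = 1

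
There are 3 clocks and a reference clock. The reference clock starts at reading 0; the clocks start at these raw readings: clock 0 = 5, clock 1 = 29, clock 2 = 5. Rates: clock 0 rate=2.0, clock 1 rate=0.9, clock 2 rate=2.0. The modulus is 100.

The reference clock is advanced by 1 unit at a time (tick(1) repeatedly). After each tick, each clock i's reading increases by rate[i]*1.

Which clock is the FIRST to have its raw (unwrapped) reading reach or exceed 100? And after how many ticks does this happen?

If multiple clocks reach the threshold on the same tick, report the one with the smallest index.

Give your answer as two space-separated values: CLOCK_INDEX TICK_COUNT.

Answer: 0 48

Derivation:
clock 0: start=5, rate=2.0, needs 100-5 = 95; ticks = ceil(95/2.0) = ceil(47.5000) = 48; reading at tick 48 = 5 + 2.0*48 = 101.0000
clock 1: start=29, rate=0.9, needs 100-29 = 71; ticks = ceil(71/0.9) = ceil(78.8889) = 79; reading at tick 79 = 29 + 0.9*79 = 100.1000
clock 2: start=5, rate=2.0, needs 100-5 = 95; ticks = ceil(95/2.0) = ceil(47.5000) = 48; reading at tick 48 = 5 + 2.0*48 = 101.0000
Minimum tick count = 48; winners = [0, 2]; smallest index = 0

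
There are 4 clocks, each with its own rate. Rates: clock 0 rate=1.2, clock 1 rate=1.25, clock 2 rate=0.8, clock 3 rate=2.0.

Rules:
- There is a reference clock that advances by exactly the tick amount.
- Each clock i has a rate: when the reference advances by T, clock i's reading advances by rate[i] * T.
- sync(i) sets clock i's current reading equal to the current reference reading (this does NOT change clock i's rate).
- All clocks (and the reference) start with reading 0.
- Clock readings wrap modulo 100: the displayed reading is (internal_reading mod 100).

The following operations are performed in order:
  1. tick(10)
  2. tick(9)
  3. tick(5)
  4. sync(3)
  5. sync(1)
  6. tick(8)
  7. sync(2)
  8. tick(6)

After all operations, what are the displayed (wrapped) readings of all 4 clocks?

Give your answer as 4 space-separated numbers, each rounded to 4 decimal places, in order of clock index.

After op 1 tick(10): ref=10.0000 raw=[12.0000 12.5000 8.0000 20.0000]
After op 2 tick(9): ref=19.0000 raw=[22.8000 23.7500 15.2000 38.0000]
After op 3 tick(5): ref=24.0000 raw=[28.8000 30.0000 19.2000 48.0000]
After op 4 sync(3): ref=24.0000 raw=[28.8000 30.0000 19.2000 24.0000]
After op 5 sync(1): ref=24.0000 raw=[28.8000 24.0000 19.2000 24.0000]
After op 6 tick(8): ref=32.0000 raw=[38.4000 34.0000 25.6000 40.0000]
After op 7 sync(2): ref=32.0000 raw=[38.4000 34.0000 32.0000 40.0000]
After op 8 tick(6): ref=38.0000 raw=[45.6000 41.5000 36.8000 52.0000]
Wrap final raw readings (mod 100): 45.6000 mod 100 = 45.6000; 41.5000 mod 100 = 41.5000; 36.8000 mod 100 = 36.8000; 52.0000 mod 100 = 52.0000

Answer: 45.6000 41.5000 36.8000 52.0000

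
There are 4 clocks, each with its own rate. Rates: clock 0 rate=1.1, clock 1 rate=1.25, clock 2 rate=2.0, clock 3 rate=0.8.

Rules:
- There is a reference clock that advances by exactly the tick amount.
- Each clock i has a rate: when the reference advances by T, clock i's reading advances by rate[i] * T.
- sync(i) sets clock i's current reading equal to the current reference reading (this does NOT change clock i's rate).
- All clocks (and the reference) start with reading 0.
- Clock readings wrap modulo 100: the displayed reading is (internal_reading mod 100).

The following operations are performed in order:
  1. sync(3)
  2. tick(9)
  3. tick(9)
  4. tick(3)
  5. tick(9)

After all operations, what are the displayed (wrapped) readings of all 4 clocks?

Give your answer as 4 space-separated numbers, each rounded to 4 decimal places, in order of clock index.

After op 1 sync(3): ref=0.0000 raw=[0.0000 0.0000 0.0000 0.0000]
After op 2 tick(9): ref=9.0000 raw=[9.9000 11.2500 18.0000 7.2000]
After op 3 tick(9): ref=18.0000 raw=[19.8000 22.5000 36.0000 14.4000]
After op 4 tick(3): ref=21.0000 raw=[23.1000 26.2500 42.0000 16.8000]
After op 5 tick(9): ref=30.0000 raw=[33.0000 37.5000 60.0000 24.0000]
Wrap final raw readings (mod 100): 33.0000 mod 100 = 33.0000; 37.5000 mod 100 = 37.5000; 60.0000 mod 100 = 60.0000; 24.0000 mod 100 = 24.0000

Answer: 33.0000 37.5000 60.0000 24.0000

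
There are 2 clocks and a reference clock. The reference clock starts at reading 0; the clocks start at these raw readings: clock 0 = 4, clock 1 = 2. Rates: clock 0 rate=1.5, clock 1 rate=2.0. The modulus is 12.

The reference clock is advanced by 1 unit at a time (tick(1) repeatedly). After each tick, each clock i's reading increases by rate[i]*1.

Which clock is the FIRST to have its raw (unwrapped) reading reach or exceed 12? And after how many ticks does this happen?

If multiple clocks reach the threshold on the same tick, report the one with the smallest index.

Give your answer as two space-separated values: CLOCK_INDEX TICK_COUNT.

Answer: 1 5

Derivation:
clock 0: start=4, rate=1.5, needs 12-4 = 8; ticks = ceil(8/1.5) = ceil(5.3333) = 6; reading at tick 6 = 4 + 1.5*6 = 13.0000
clock 1: start=2, rate=2.0, needs 12-2 = 10; ticks = ceil(10/2.0) = ceil(5.0000) = 5; reading at tick 5 = 2 + 2.0*5 = 12.0000
Minimum tick count = 5; winners = [1]; smallest index = 1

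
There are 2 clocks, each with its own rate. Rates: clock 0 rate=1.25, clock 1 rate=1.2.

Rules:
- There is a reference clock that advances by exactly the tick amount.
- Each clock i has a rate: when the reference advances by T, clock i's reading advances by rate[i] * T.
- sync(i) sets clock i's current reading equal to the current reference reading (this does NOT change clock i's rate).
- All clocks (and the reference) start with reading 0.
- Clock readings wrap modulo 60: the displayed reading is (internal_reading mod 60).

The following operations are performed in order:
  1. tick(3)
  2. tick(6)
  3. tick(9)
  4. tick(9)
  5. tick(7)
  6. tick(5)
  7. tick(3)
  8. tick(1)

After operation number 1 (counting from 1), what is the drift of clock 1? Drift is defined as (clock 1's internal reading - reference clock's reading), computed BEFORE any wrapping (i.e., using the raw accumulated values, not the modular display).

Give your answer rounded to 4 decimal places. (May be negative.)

After op 1 tick(3): ref=3.0000 raw=[3.7500 3.6000]
Drift of clock 1 after op 1: 3.6000 - 3.0000 = 0.6000

Answer: 0.6000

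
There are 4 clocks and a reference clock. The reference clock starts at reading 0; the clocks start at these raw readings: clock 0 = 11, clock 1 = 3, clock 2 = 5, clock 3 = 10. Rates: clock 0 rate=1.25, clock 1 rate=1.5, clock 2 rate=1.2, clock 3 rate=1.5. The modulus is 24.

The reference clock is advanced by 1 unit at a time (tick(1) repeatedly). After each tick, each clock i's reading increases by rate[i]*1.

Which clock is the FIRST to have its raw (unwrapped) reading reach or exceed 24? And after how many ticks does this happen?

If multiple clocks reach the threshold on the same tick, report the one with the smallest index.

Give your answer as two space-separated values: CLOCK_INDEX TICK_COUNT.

Answer: 3 10

Derivation:
clock 0: start=11, rate=1.25, needs 24-11 = 13; ticks = ceil(13/1.25) = ceil(10.4000) = 11; reading at tick 11 = 11 + 1.25*11 = 24.7500
clock 1: start=3, rate=1.5, needs 24-3 = 21; ticks = ceil(21/1.5) = ceil(14.0000) = 14; reading at tick 14 = 3 + 1.5*14 = 24.0000
clock 2: start=5, rate=1.2, needs 24-5 = 19; ticks = ceil(19/1.2) = ceil(15.8333) = 16; reading at tick 16 = 5 + 1.2*16 = 24.2000
clock 3: start=10, rate=1.5, needs 24-10 = 14; ticks = ceil(14/1.5) = ceil(9.3333) = 10; reading at tick 10 = 10 + 1.5*10 = 25.0000
Minimum tick count = 10; winners = [3]; smallest index = 3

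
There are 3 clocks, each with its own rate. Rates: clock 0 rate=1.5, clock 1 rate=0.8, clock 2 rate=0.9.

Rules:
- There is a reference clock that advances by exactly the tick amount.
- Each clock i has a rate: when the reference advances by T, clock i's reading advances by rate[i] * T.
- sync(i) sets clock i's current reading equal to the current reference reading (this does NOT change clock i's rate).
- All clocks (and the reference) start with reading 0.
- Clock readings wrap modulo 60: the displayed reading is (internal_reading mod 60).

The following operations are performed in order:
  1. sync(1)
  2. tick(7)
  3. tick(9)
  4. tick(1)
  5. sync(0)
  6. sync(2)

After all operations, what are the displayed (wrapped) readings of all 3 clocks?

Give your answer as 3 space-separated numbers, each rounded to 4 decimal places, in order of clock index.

Answer: 17.0000 13.6000 17.0000

Derivation:
After op 1 sync(1): ref=0.0000 raw=[0.0000 0.0000 0.0000]
After op 2 tick(7): ref=7.0000 raw=[10.5000 5.6000 6.3000]
After op 3 tick(9): ref=16.0000 raw=[24.0000 12.8000 14.4000]
After op 4 tick(1): ref=17.0000 raw=[25.5000 13.6000 15.3000]
After op 5 sync(0): ref=17.0000 raw=[17.0000 13.6000 15.3000]
After op 6 sync(2): ref=17.0000 raw=[17.0000 13.6000 17.0000]
Wrap final raw readings (mod 60): 17.0000 mod 60 = 17.0000; 13.6000 mod 60 = 13.6000; 17.0000 mod 60 = 17.0000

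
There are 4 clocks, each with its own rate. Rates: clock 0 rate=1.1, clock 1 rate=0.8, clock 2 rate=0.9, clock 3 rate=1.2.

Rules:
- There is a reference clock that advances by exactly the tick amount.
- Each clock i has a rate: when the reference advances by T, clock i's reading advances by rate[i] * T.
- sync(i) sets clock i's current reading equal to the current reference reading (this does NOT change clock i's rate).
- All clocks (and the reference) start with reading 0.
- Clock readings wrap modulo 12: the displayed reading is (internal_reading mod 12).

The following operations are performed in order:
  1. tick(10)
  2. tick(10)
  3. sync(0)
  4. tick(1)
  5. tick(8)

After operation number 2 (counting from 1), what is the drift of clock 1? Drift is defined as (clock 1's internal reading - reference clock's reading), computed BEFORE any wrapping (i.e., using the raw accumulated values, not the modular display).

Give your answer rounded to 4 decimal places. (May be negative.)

After op 1 tick(10): ref=10.0000 raw=[11.0000 8.0000 9.0000 12.0000]
After op 2 tick(10): ref=20.0000 raw=[22.0000 16.0000 18.0000 24.0000]
Drift of clock 1 after op 2: 16.0000 - 20.0000 = -4.0000

Answer: -4.0000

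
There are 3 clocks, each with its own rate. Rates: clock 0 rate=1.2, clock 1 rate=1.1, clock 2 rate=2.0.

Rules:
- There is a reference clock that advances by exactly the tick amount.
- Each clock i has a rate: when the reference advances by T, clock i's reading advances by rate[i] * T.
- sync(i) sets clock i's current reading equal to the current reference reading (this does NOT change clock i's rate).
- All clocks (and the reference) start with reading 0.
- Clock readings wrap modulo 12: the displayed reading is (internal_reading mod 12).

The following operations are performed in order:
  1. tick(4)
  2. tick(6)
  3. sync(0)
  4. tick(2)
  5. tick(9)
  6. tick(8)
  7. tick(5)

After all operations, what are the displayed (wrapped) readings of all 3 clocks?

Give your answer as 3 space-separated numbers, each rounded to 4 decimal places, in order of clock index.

Answer: 2.8000 1.4000 8.0000

Derivation:
After op 1 tick(4): ref=4.0000 raw=[4.8000 4.4000 8.0000]
After op 2 tick(6): ref=10.0000 raw=[12.0000 11.0000 20.0000]
After op 3 sync(0): ref=10.0000 raw=[10.0000 11.0000 20.0000]
After op 4 tick(2): ref=12.0000 raw=[12.4000 13.2000 24.0000]
After op 5 tick(9): ref=21.0000 raw=[23.2000 23.1000 42.0000]
After op 6 tick(8): ref=29.0000 raw=[32.8000 31.9000 58.0000]
After op 7 tick(5): ref=34.0000 raw=[38.8000 37.4000 68.0000]
Wrap final raw readings (mod 12): 38.8000 mod 12 = 2.8000; 37.4000 mod 12 = 1.4000; 68.0000 mod 12 = 8.0000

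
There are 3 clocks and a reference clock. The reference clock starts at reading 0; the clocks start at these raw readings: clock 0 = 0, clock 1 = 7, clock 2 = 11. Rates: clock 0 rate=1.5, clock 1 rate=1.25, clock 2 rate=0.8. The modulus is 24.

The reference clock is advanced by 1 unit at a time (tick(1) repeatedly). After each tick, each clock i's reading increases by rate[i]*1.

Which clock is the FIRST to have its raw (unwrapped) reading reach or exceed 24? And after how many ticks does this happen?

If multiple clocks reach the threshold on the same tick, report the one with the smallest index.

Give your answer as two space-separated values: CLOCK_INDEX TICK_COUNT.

clock 0: start=0, rate=1.5, needs 24-0 = 24; ticks = ceil(24/1.5) = ceil(16.0000) = 16; reading at tick 16 = 0 + 1.5*16 = 24.0000
clock 1: start=7, rate=1.25, needs 24-7 = 17; ticks = ceil(17/1.25) = ceil(13.6000) = 14; reading at tick 14 = 7 + 1.25*14 = 24.5000
clock 2: start=11, rate=0.8, needs 24-11 = 13; ticks = ceil(13/0.8) = ceil(16.2500) = 17; reading at tick 17 = 11 + 0.8*17 = 24.6000
Minimum tick count = 14; winners = [1]; smallest index = 1

Answer: 1 14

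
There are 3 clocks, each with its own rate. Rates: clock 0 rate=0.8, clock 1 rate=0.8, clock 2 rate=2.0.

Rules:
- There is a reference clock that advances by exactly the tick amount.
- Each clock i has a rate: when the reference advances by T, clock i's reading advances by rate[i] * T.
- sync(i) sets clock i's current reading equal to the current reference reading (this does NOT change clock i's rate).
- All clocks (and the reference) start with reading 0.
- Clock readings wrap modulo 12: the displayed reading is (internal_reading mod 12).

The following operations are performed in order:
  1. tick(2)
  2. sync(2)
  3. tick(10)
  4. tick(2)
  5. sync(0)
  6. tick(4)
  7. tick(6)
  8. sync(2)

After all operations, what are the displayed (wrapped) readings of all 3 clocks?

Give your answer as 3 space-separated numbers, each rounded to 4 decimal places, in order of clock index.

After op 1 tick(2): ref=2.0000 raw=[1.6000 1.6000 4.0000]
After op 2 sync(2): ref=2.0000 raw=[1.6000 1.6000 2.0000]
After op 3 tick(10): ref=12.0000 raw=[9.6000 9.6000 22.0000]
After op 4 tick(2): ref=14.0000 raw=[11.2000 11.2000 26.0000]
After op 5 sync(0): ref=14.0000 raw=[14.0000 11.2000 26.0000]
After op 6 tick(4): ref=18.0000 raw=[17.2000 14.4000 34.0000]
After op 7 tick(6): ref=24.0000 raw=[22.0000 19.2000 46.0000]
After op 8 sync(2): ref=24.0000 raw=[22.0000 19.2000 24.0000]
Wrap final raw readings (mod 12): 22.0000 mod 12 = 10.0000; 19.2000 mod 12 = 7.2000; 24.0000 mod 12 = 0.0000

Answer: 10.0000 7.2000 0.0000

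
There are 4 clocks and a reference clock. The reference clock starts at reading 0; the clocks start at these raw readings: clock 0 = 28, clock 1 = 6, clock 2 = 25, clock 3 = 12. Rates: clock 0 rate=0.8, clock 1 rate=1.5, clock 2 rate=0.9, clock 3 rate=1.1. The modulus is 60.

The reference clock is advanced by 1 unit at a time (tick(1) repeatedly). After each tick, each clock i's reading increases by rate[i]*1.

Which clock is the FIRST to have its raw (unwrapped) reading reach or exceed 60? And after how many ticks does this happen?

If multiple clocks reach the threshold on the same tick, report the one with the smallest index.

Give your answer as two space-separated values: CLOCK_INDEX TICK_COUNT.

clock 0: start=28, rate=0.8, needs 60-28 = 32; ticks = ceil(32/0.8) = ceil(40.0000) = 40; reading at tick 40 = 28 + 0.8*40 = 60.0000
clock 1: start=6, rate=1.5, needs 60-6 = 54; ticks = ceil(54/1.5) = ceil(36.0000) = 36; reading at tick 36 = 6 + 1.5*36 = 60.0000
clock 2: start=25, rate=0.9, needs 60-25 = 35; ticks = ceil(35/0.9) = ceil(38.8889) = 39; reading at tick 39 = 25 + 0.9*39 = 60.1000
clock 3: start=12, rate=1.1, needs 60-12 = 48; ticks = ceil(48/1.1) = ceil(43.6364) = 44; reading at tick 44 = 12 + 1.1*44 = 60.4000
Minimum tick count = 36; winners = [1]; smallest index = 1

Answer: 1 36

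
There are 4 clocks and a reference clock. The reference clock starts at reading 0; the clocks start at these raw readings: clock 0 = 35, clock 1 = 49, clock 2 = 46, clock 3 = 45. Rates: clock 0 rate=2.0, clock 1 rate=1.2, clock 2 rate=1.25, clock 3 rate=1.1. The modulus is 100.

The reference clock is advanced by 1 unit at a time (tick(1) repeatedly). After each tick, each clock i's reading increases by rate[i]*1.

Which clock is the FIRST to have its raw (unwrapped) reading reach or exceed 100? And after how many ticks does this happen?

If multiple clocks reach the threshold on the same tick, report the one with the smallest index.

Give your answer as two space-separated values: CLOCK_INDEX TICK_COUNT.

Answer: 0 33

Derivation:
clock 0: start=35, rate=2.0, needs 100-35 = 65; ticks = ceil(65/2.0) = ceil(32.5000) = 33; reading at tick 33 = 35 + 2.0*33 = 101.0000
clock 1: start=49, rate=1.2, needs 100-49 = 51; ticks = ceil(51/1.2) = ceil(42.5000) = 43; reading at tick 43 = 49 + 1.2*43 = 100.6000
clock 2: start=46, rate=1.25, needs 100-46 = 54; ticks = ceil(54/1.25) = ceil(43.2000) = 44; reading at tick 44 = 46 + 1.25*44 = 101.0000
clock 3: start=45, rate=1.1, needs 100-45 = 55; ticks = ceil(55/1.1) = ceil(50.0000) = 50; reading at tick 50 = 45 + 1.1*50 = 100.0000
Minimum tick count = 33; winners = [0]; smallest index = 0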